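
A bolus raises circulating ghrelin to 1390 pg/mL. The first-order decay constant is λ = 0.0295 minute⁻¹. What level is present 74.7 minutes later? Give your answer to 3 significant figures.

153 pg/mL

t½ = ln 2 / λ = 0.69315 / 0.0295 ≈ 23.497 minutes.
Number of half-lives: n = 74.7/23.497 ≈ 3.1792.
Remaining = 1390 × (1/2)^3.1792 = 1390 × 0.1104 ≈ 153.46 pg/mL.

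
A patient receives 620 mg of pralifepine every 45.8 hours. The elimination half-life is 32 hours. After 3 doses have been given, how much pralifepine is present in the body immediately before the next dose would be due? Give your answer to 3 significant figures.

347 mg

The 3 doses were given 137.4, 91.6, 45.8 hours ago.
Total = 620·(1/2)^(137.4/32) + 620·(1/2)^(91.6/32) + 620·(1/2)^(45.8/32)
      = 31.611 + 85.25 + 229.9 ≈ 346.76 mg.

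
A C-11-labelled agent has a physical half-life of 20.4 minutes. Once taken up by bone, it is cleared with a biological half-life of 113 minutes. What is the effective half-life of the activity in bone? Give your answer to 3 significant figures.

1/t_eff = 1/t_phys + 1/t_biol = 1/20.4 + 1/113 = 0.057869 per minute.
t_eff = 20.4 × 113 / (20.4 + 113) ≈ 17.28 minutes.

17.3 minutes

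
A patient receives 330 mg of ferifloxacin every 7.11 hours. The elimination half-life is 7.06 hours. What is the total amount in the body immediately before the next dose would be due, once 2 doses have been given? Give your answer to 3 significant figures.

246 mg

The 2 doses were given 14.22, 7.11 hours ago.
Total = 330·(1/2)^(14.22/7.06) + 330·(1/2)^(7.11/7.06)
      = 81.694 + 164.19 ≈ 245.89 mg.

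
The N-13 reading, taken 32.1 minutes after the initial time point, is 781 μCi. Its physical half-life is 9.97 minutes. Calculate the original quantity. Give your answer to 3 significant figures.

7280 μCi

Number of half-lives elapsed: n = 32.1/9.97 ≈ 3.2197.
A₀ = A × 2^n = 781 × 2^3.2197 = 781 × 9.3157 ≈ 7275.5 μCi.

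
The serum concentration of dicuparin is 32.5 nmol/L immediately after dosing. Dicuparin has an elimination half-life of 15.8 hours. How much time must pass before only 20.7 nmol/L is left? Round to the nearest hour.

Fraction remaining = 20.7/32.5 ≈ 0.63692.
n = log₂(32.5/20.7) = ln(1.57)/ln 2 ≈ 0.65081 half-lives.
t = n × t½ = 0.65081 × 15.8 ≈ 10.283 hours.

10 hours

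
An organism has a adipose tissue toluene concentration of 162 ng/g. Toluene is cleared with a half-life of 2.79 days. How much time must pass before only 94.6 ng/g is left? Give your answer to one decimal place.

2.2 days

Fraction remaining = 94.6/162 ≈ 0.58395.
n = log₂(162/94.6) = ln(1.7125)/ln 2 ≈ 0.77608 half-lives.
t = n × t½ = 0.77608 × 2.79 ≈ 2.1653 days.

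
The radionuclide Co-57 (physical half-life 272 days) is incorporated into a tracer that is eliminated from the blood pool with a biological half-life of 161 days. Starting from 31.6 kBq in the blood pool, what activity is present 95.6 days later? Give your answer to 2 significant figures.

1/t_eff = 1/t_phys + 1/t_biol = 1/272 + 1/161 = 0.0098877 per day.
t_eff = 272 × 161 / (272 + 161) ≈ 101.14 days.
Remaining = 31.6 × (1/2)^(95.6/101.14) = 31.6 × (1/2)^0.94526 ≈ 16.411 kBq.

16 kBq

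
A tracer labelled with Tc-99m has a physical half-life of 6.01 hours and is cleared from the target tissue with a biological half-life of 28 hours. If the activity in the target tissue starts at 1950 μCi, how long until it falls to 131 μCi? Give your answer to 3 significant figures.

19.3 hours

1/t_eff = 1/t_phys + 1/t_biol = 1/6.01 + 1/28 = 0.2021 per hour.
t_eff = 6.01 × 28 / (6.01 + 28) ≈ 4.948 hours.
n = log₂(1950/131) ≈ 3.8958; t = 3.8958 × 4.948 ≈ 19.276 hours.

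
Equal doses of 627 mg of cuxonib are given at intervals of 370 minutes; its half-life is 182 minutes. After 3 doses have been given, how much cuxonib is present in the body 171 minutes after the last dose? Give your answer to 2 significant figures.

The 3 doses were given 911, 541, 171 minutes ago.
Total = 627·(1/2)^(911/182) + 627·(1/2)^(541/182) + 627·(1/2)^(171/182)
      = 19.519 + 79.882 + 326.91 ≈ 426.31 mg.

430 mg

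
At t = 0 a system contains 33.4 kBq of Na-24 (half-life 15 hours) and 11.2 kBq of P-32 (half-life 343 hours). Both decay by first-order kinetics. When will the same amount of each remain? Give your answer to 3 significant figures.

Set 33.4·(1/2)^(t/15) = 11.2·(1/2)^(t/343).
Taking log₂: log₂(33.4/11.2) = t·(1/15 − 1/343).
log₂(2.9821) = 1.5763; 1/15 − 1/343 = 0.063751.
t = 1.5763 / 0.063751 ≈ 24.727 hours.

24.7 hours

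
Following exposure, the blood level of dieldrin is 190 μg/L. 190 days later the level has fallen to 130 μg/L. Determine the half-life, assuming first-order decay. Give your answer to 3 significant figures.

A/A₀ = 130/190 ≈ 0.68421.
n = log₂(1.4615) ≈ 0.54749 half-lives elapsed in 190 days.
t½ = 190/0.54749 ≈ 347.04 days.

347 days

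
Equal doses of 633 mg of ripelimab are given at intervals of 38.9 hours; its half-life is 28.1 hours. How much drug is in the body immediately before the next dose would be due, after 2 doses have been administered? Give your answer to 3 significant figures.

The 2 doses were given 77.8, 38.9 hours ago.
Total = 633·(1/2)^(77.8/28.1) + 633·(1/2)^(38.9/28.1)
      = 92.885 + 242.48 ≈ 335.36 mg.

335 mg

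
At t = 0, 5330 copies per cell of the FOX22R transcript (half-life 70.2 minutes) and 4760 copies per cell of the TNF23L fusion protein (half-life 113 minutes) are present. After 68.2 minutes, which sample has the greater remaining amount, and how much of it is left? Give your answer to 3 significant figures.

FOX22R transcript: 5330 × (1/2)^0.97151 ≈ 2718.2 copies per cell.
TNF23L fusion protein: 4760 × (1/2)^0.60354 ≈ 3132.7 copies per cell.
TNF23L fusion protein has more remaining, at ≈ 3132.7 copies per cell.

TNF23L fusion protein, 3130 copies per cell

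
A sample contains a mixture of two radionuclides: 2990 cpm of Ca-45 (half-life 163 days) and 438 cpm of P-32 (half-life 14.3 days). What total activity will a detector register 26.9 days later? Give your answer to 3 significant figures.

2790 cpm

Ca-45: 2990 × (1/2)^(26.9/163) = 2990 × (1/2)^0.16503 ≈ 2666.8 cpm.
P-32: 438 × (1/2)^(26.9/14.3) = 438 × (1/2)^1.8811 ≈ 118.91 cpm.
Total = 2666.8 + 118.91 ≈ 2785.7 cpm.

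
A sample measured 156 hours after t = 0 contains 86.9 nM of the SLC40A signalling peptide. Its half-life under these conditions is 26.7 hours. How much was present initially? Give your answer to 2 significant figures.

5000 nM

Number of half-lives elapsed: n = 156/26.7 ≈ 5.8427.
A₀ = A × 2^n = 86.9 × 2^5.8427 = 86.9 × 57.389 ≈ 4987.1 nM.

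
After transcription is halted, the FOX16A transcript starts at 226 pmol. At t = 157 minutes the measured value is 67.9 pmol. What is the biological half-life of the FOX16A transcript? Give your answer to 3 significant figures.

A/A₀ = 67.9/226 ≈ 0.30044.
n = log₂(3.3284) ≈ 1.7348 half-lives elapsed in 157 minutes.
t½ = 157/1.7348 ≈ 90.498 minutes.

90.5 minutes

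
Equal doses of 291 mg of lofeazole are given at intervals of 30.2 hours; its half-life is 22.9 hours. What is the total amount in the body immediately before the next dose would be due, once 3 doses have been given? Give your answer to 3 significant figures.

The 3 doses were given 90.6, 60.4, 30.2 hours ago.
Total = 291·(1/2)^(90.6/22.9) + 291·(1/2)^(60.4/22.9) + 291·(1/2)^(30.2/22.9)
      = 18.746 + 46.764 + 116.65 ≈ 182.16 mg.

182 mg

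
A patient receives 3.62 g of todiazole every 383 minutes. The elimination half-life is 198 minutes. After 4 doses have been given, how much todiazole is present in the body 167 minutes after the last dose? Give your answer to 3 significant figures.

The 4 doses were given 1316, 933, 550, 167 minutes ago.
Total = 3.62·(1/2)^(1316/198) + 3.62·(1/2)^(933/198) + 3.62·(1/2)^(550/198) + 3.62·(1/2)^(167/198)
      = 0.036135 + 0.13811 + 0.52785 + 2.0175 ≈ 2.7196 g.

2.72 g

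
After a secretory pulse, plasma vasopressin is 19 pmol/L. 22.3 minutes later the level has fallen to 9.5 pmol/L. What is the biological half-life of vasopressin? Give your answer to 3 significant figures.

22.3 minutes

A/A₀ = 9.5/19 ≈ 0.5.
n = log₂(2) ≈ 1 half-life elapsed in 22.3 minutes.
t½ = 22.3/1 ≈ 22.3 minutes.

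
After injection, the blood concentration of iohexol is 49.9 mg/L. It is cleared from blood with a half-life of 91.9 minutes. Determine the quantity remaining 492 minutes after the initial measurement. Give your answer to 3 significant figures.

1.22 mg/L

Number of half-lives: n = 492/91.9 ≈ 5.3536.
Remaining = 49.9 × (1/2)^5.3536 = 49.9 × 0.024456 ≈ 1.2204 mg/L.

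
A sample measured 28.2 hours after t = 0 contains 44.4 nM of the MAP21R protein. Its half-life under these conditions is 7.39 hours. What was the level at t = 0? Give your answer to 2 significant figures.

Number of half-lives elapsed: n = 28.2/7.39 ≈ 3.816.
A₀ = A × 2^n = 44.4 × 2^3.816 = 44.4 × 14.084 ≈ 625.32 nM.

630 nM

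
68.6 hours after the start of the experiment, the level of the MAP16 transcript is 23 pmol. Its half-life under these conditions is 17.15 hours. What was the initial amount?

Number of half-lives elapsed: n = 68.6/17.15 ≈ 4.
A₀ = A × 2^n = 23 × 2^4 = 23 × 16 ≈ 368 pmol.

368 pmol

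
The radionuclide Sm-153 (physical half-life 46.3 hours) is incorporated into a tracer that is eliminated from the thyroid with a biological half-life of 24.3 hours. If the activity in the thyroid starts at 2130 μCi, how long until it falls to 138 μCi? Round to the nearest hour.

63 hours

1/t_eff = 1/t_phys + 1/t_biol = 1/46.3 + 1/24.3 = 0.062751 per hour.
t_eff = 46.3 × 24.3 / (46.3 + 24.3) ≈ 15.936 hours.
n = log₂(2130/138) ≈ 3.9481; t = 3.9481 × 15.936 ≈ 62.918 hours.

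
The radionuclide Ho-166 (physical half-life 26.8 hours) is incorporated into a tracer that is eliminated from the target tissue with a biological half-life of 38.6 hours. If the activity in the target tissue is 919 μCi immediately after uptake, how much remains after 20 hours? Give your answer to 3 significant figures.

383 μCi

1/t_eff = 1/t_phys + 1/t_biol = 1/26.8 + 1/38.6 = 0.06322 per hour.
t_eff = 26.8 × 38.6 / (26.8 + 38.6) ≈ 15.818 hours.
Remaining = 919 × (1/2)^(20/15.818) = 919 × (1/2)^1.2644 ≈ 382.55 μCi.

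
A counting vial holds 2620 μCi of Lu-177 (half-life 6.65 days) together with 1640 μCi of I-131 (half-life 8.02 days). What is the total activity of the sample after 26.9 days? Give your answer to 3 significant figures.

319 μCi

Lu-177: 2620 × (1/2)^(26.9/6.65) = 2620 × (1/2)^4.0451 ≈ 158.71 μCi.
I-131: 1640 × (1/2)^(26.9/8.02) = 1640 × (1/2)^3.3541 ≈ 160.38 μCi.
Total = 158.71 + 160.38 ≈ 319.09 μCi.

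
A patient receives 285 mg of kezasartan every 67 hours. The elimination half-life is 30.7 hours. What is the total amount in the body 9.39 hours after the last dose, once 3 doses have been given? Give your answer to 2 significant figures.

The 3 doses were given 143.39, 76.39, 9.39 hours ago.
Total = 285·(1/2)^(143.39/30.7) + 285·(1/2)^(76.39/30.7) + 285·(1/2)^(9.39/30.7)
      = 11.19 + 50.793 + 230.55 ≈ 292.54 mg.

290 mg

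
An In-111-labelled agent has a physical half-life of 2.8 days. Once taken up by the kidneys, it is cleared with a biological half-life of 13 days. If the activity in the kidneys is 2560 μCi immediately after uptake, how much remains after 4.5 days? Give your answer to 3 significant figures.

1/t_eff = 1/t_phys + 1/t_biol = 1/2.8 + 1/13 = 0.43407 per day.
t_eff = 2.8 × 13 / (2.8 + 13) ≈ 2.3038 days.
Remaining = 2560 × (1/2)^(4.5/2.3038) = 2560 × (1/2)^1.9533 ≈ 661.06 μCi.

661 μCi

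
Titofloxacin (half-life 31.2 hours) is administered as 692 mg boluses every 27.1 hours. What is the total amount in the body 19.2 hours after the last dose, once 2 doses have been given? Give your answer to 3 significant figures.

699 mg

The 2 doses were given 46.3, 19.2 hours ago.
Total = 692·(1/2)^(46.3/31.2) + 692·(1/2)^(19.2/31.2)
      = 247.39 + 451.71 ≈ 699.1 mg.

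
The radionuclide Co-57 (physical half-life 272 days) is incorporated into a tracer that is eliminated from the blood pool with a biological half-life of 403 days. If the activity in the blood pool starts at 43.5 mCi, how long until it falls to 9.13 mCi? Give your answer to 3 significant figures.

1/t_eff = 1/t_phys + 1/t_biol = 1/272 + 1/403 = 0.0061579 per day.
t_eff = 272 × 403 / (272 + 403) ≈ 162.39 days.
n = log₂(43.5/9.13) ≈ 2.2523; t = 2.2523 × 162.39 ≈ 365.76 days.

366 days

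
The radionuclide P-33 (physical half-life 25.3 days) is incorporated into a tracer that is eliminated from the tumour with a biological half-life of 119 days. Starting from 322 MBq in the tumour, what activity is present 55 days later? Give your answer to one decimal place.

51.8 MBq

1/t_eff = 1/t_phys + 1/t_biol = 1/25.3 + 1/119 = 0.047929 per day.
t_eff = 25.3 × 119 / (25.3 + 119) ≈ 20.864 days.
Remaining = 322 × (1/2)^(55/20.864) = 322 × (1/2)^2.6361 ≈ 51.798 MBq.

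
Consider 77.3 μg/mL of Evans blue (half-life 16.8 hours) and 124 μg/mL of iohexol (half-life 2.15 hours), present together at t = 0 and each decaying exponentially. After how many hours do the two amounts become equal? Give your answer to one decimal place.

1.7 hours

Set 77.3·(1/2)^(t/16.8) = 124·(1/2)^(t/2.15).
Taking log₂: log₂(77.3/124) = t·(1/16.8 − 1/2.15).
log₂(0.62339) = -0.6818; 1/16.8 − 1/2.15 = -0.40559.
t = -0.6818 / -0.40559 ≈ 1.681 hours.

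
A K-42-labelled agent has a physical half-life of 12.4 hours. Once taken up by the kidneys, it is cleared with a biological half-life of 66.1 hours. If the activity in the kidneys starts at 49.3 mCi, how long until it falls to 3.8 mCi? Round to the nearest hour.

1/t_eff = 1/t_phys + 1/t_biol = 1/12.4 + 1/66.1 = 0.095774 per hour.
t_eff = 12.4 × 66.1 / (12.4 + 66.1) ≈ 10.441 hours.
n = log₂(49.3/3.8) ≈ 3.6975; t = 3.6975 × 10.441 ≈ 38.607 hours.

39 hours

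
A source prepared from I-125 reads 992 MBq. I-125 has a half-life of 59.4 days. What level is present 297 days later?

Elapsed time is 5 half-lives (297/59.4).
Each half-life halves the amount: 992 × (1/2)^5 = 992/32 = 31 MBq.

31 MBq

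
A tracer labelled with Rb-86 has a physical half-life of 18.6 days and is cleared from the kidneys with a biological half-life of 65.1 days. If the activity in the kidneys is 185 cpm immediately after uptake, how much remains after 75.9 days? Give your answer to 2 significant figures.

1/t_eff = 1/t_phys + 1/t_biol = 1/18.6 + 1/65.1 = 0.069124 per day.
t_eff = 18.6 × 65.1 / (18.6 + 65.1) ≈ 14.467 days.
Remaining = 185 × (1/2)^(75.9/14.467) = 185 × (1/2)^5.2465 ≈ 4.8731 cpm.

4.9 cpm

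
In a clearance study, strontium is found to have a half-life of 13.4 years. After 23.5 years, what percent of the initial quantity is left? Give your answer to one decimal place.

n = 23.5/13.4 ≈ 1.7537 half-lives.
Fraction remaining = (1/2)^1.7537 ≈ 0.29653, i.e. 29.653%.

29.7%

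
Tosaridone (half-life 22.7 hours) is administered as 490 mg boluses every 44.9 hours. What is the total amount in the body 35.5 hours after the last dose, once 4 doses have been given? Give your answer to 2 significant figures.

The 4 doses were given 170.2, 125.3, 80.4, 35.5 hours ago.
Total = 490·(1/2)^(170.2/22.7) + 490·(1/2)^(125.3/22.7) + 490·(1/2)^(80.4/22.7) + 490·(1/2)^(35.5/22.7)
      = 2.711 + 10.68 + 42.072 + 165.74 ≈ 221.2 mg.

220 mg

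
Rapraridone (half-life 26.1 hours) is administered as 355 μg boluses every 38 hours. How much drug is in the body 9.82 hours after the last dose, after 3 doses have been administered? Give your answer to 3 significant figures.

The 3 doses were given 85.82, 47.82, 9.82 hours ago.
Total = 355·(1/2)^(85.82/26.1) + 355·(1/2)^(47.82/26.1) + 355·(1/2)^(9.82/26.1)
      = 36.342 + 99.698 + 273.51 ≈ 409.55 μg.

410 μg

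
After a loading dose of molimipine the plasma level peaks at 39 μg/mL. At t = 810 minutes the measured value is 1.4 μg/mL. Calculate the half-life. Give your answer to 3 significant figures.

A/A₀ = 1.4/39 ≈ 0.035897.
n = log₂(27.857) ≈ 4.8 half-lives elapsed in 810 minutes.
t½ = 810/4.8 ≈ 168.75 minutes.

169 minutes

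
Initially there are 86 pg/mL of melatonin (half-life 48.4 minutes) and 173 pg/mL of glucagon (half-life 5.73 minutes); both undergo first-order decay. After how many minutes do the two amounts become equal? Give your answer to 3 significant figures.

Set 86·(1/2)^(t/48.4) = 173·(1/2)^(t/5.73).
Taking log₂: log₂(86/173) = t·(1/48.4 − 1/5.73).
log₂(0.49711) = -1.0084; 1/48.4 − 1/5.73 = -0.15386.
t = -1.0084 / -0.15386 ≈ 6.5538 minutes.

6.55 minutes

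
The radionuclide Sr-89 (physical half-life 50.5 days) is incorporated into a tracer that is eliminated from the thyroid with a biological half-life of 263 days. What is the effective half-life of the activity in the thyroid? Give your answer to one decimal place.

1/t_eff = 1/t_phys + 1/t_biol = 1/50.5 + 1/263 = 0.023604 per day.
t_eff = 50.5 × 263 / (50.5 + 263) ≈ 42.365 days.

42.4 days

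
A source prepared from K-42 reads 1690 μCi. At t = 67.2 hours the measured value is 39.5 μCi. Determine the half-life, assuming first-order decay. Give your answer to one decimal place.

12.4 hours

A/A₀ = 39.5/1690 ≈ 0.023373.
n = log₂(42.785) ≈ 5.419 half-lives elapsed in 67.2 hours.
t½ = 67.2/5.419 ≈ 12.401 hours.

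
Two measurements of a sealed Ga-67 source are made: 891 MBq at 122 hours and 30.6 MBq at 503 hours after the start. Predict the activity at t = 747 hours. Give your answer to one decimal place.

Over Δt = 503 − 122 = 381 hours, the level fell by a factor of 891/30.6 ≈ 29.118.
n = log₂(29.118) ≈ 4.8638 half-lives, so t½ = 381/4.8638 ≈ 78.333 hours.
From t = 503 to t = 747: 30.6 × (1/2)^((747−503)/78.333) ≈ 3.5322 MBq.

3.5 MBq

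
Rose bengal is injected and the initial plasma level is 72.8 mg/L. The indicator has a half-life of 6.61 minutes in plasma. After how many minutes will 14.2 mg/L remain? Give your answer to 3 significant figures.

Fraction remaining = 14.2/72.8 ≈ 0.19505.
n = log₂(72.8/14.2) = ln(5.1268)/ln 2 ≈ 2.358 half-lives.
t = n × t½ = 2.358 × 6.61 ≈ 15.587 minutes.

15.6 minutes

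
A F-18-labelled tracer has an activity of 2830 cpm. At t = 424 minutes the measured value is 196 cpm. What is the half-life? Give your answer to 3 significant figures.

A/A₀ = 196/2830 ≈ 0.069258.
n = log₂(14.439) ≈ 3.8519 half-lives elapsed in 424 minutes.
t½ = 424/3.8519 ≈ 110.08 minutes.

110 minutes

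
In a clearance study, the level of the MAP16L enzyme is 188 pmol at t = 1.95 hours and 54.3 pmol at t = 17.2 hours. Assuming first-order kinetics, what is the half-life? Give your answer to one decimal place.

8.5 hours

Over Δt = 17.2 − 1.95 = 15.25 hours, the level fell by a factor of 188/54.3 ≈ 3.4622.
n = log₂(3.4622) ≈ 1.7917 half-lives, so t½ = 15.25/1.7917 ≈ 8.5114 hours.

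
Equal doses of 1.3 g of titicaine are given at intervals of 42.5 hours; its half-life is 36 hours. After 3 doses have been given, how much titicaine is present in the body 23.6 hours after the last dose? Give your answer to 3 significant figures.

The 3 doses were given 108.6, 66.1, 23.6 hours ago.
Total = 1.3·(1/2)^(108.6/36) + 1.3·(1/2)^(66.1/36) + 1.3·(1/2)^(23.6/36)
      = 0.16063 + 0.3641 + 0.82528 ≈ 1.35 g.

1.35 g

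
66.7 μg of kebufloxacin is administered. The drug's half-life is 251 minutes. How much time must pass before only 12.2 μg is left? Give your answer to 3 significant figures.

615 minutes

Fraction remaining = 12.2/66.7 ≈ 0.18291.
n = log₂(66.7/12.2) = ln(5.4672)/ln 2 ≈ 2.4508 half-lives.
t = n × t½ = 2.4508 × 251 ≈ 615.15 minutes.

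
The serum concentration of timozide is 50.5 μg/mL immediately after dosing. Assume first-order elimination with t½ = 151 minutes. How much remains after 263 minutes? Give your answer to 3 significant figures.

Number of half-lives: n = 263/151 ≈ 1.7417.
Remaining = 50.5 × (1/2)^1.7417 = 50.5 × 0.29901 ≈ 15.1 μg/mL.

15.1 μg/mL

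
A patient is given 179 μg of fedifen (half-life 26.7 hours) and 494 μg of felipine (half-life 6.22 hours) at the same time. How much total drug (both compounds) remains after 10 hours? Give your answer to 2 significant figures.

300 μg

fedifen: 179 × (1/2)^(10/26.7) = 179 × (1/2)^0.37453 ≈ 138.07 μg.
felipine: 494 × (1/2)^(10/6.22) = 494 × (1/2)^1.6077 ≈ 162.09 μg.
Total = 138.07 + 162.09 ≈ 300.16 μg.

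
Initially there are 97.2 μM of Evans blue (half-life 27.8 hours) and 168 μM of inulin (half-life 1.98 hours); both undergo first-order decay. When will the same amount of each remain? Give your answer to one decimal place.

Set 97.2·(1/2)^(t/27.8) = 168·(1/2)^(t/1.98).
Taking log₂: log₂(97.2/168) = t·(1/27.8 − 1/1.98).
log₂(0.57857) = -0.78943; 1/27.8 − 1/1.98 = -0.46908.
t = -0.78943 / -0.46908 ≈ 1.6829 hours.

1.7 hours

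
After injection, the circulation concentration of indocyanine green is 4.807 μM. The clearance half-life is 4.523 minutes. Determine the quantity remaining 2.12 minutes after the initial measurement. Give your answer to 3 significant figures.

3.47 μM

Number of half-lives: n = 2.12/4.523 ≈ 0.46872.
Remaining = 4.807 × (1/2)^0.46872 = 4.807 × 0.72261 ≈ 3.4736 μM.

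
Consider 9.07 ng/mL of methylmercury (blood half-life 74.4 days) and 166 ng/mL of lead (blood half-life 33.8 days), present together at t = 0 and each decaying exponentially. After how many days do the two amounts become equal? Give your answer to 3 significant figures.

Set 9.07·(1/2)^(t/74.4) = 166·(1/2)^(t/33.8).
Taking log₂: log₂(9.07/166) = t·(1/74.4 − 1/33.8).
log₂(0.054639) = -4.1939; 1/74.4 − 1/33.8 = -0.016145.
t = -4.1939 / -0.016145 ≈ 259.77 days.

260 days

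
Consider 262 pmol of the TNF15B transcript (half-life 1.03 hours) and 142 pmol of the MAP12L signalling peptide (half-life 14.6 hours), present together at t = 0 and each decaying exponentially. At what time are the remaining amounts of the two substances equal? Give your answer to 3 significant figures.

0.979 hours

Set 262·(1/2)^(t/1.03) = 142·(1/2)^(t/14.6).
Taking log₂: log₂(262/142) = t·(1/1.03 − 1/14.6).
log₂(1.8451) = 0.88368; 1/1.03 − 1/14.6 = 0.90238.
t = 0.88368 / 0.90238 ≈ 0.97927 hours.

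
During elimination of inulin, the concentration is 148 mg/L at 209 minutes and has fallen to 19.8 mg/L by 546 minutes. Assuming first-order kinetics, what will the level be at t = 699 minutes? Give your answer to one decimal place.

7.9 mg/L

Over Δt = 546 − 209 = 337 minutes, the level fell by a factor of 148/19.8 ≈ 7.4747.
n = log₂(7.4747) ≈ 2.902 half-lives, so t½ = 337/2.902 ≈ 116.13 minutes.
From t = 546 to t = 699: 19.8 × (1/2)^((699−546)/116.13) ≈ 7.9441 mg/L.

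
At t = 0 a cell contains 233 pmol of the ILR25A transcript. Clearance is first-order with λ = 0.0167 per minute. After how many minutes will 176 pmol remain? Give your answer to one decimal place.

t½ = ln 2 / λ = 0.69315 / 0.0167 ≈ 41.506 minutes.
Fraction remaining = 176/233 ≈ 0.75536.
n = log₂(233/176) = ln(1.3239)/ln 2 ≈ 0.40475 half-lives.
t = n × t½ = 0.40475 × 41.506 ≈ 16.8 minutes.

16.8 minutes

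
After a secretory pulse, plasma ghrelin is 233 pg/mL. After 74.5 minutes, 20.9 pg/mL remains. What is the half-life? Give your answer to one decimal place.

21.4 minutes

A/A₀ = 20.9/233 ≈ 0.0897.
n = log₂(11.148) ≈ 3.4788 half-lives elapsed in 74.5 minutes.
t½ = 74.5/3.4788 ≈ 21.416 minutes.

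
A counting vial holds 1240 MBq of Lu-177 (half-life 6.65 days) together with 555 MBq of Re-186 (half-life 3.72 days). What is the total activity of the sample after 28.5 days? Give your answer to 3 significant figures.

Lu-177: 1240 × (1/2)^(28.5/6.65) = 1240 × (1/2)^4.2857 ≈ 63.576 MBq.
Re-186: 555 × (1/2)^(28.5/3.72) = 555 × (1/2)^7.6613 ≈ 2.7417 MBq.
Total = 63.576 + 2.7417 ≈ 66.318 MBq.

66.3 MBq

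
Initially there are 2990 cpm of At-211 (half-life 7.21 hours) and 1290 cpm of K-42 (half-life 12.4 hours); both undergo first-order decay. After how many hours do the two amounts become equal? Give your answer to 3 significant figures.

Set 2990·(1/2)^(t/7.21) = 1290·(1/2)^(t/12.4).
Taking log₂: log₂(2990/1290) = t·(1/7.21 − 1/12.4).
log₂(2.3178) = 1.2128; 1/7.21 − 1/12.4 = 0.058051.
t = 1.2128 / 0.058051 ≈ 20.891 hours.

20.9 hours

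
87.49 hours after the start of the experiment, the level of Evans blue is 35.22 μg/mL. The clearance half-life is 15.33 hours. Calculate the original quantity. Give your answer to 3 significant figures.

Number of half-lives elapsed: n = 87.49/15.33 ≈ 5.7071.
A₀ = A × 2^n = 35.22 × 2^5.7071 = 35.22 × 52.241 ≈ 1839.9 μg/mL.

1840 μg/mL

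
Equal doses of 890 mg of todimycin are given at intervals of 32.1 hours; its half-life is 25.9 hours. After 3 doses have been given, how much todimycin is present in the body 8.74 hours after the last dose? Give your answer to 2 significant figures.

The 3 doses were given 72.94, 40.84, 8.74 hours ago.
Total = 890·(1/2)^(72.94/25.9) + 890·(1/2)^(40.84/25.9) + 890·(1/2)^(8.74/25.9)
      = 126.36 + 298.34 + 704.38 ≈ 1129.1 mg.

1100 mg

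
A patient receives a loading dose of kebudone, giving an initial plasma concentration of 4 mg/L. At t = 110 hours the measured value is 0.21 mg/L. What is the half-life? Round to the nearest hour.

A/A₀ = 0.21/4 ≈ 0.0525.
n = log₂(19.048) ≈ 4.2515 half-lives elapsed in 110 hours.
t½ = 110/4.2515 ≈ 25.873 hours.

26 hours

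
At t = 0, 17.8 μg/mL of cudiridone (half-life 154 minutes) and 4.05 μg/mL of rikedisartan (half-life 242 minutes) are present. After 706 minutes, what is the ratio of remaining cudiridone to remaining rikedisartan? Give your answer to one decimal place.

cudiridone: 17.8 × (1/2)^(706/154) = 17.8 × (1/2)^4.5844 ≈ 0.74195 μg/mL.
rikedisartan: 4.05 × (1/2)^(706/242) = 4.05 × (1/2)^2.9174 ≈ 0.5361 μg/mL.
Ratio ≈ 0.74195 / 0.5361 ≈ 1.384.

1.4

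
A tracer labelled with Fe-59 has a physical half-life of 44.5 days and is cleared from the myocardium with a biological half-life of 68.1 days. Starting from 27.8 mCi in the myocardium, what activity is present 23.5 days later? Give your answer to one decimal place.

15.2 mCi

1/t_eff = 1/t_phys + 1/t_biol = 1/44.5 + 1/68.1 = 0.037156 per day.
t_eff = 44.5 × 68.1 / (44.5 + 68.1) ≈ 26.913 days.
Remaining = 27.8 × (1/2)^(23.5/26.913) = 27.8 × (1/2)^0.87317 ≈ 15.177 mCi.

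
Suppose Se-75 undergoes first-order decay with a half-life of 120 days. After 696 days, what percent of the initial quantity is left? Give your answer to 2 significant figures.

1.8%

n = 696/120 ≈ 5.8 half-lives.
Fraction remaining = (1/2)^5.8 ≈ 0.017948, i.e. 1.7948%.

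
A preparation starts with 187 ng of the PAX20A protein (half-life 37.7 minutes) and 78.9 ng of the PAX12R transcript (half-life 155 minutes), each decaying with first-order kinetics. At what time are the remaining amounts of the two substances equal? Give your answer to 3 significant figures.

62.0 minutes

Set 187·(1/2)^(t/37.7) = 78.9·(1/2)^(t/155).
Taking log₂: log₂(187/78.9) = t·(1/37.7 − 1/155).
log₂(2.3701) = 1.2449; 1/37.7 − 1/155 = 0.020074.
t = 1.2449 / 0.020074 ≈ 62.019 minutes.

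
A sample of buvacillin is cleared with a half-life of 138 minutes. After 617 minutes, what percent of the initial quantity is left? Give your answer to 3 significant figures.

n = 617/138 ≈ 4.471 half-lives.
Fraction remaining = (1/2)^4.471 ≈ 0.045091, i.e. 4.5091%.

4.51%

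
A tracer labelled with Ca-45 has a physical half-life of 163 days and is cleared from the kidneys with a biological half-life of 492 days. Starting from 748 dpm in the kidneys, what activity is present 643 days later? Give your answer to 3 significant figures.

1/t_eff = 1/t_phys + 1/t_biol = 1/163 + 1/492 = 0.0081675 per day.
t_eff = 163 × 492 / (163 + 492) ≈ 122.44 days.
Remaining = 748 × (1/2)^(643/122.44) = 748 × (1/2)^5.2517 ≈ 19.633 dpm.

19.6 dpm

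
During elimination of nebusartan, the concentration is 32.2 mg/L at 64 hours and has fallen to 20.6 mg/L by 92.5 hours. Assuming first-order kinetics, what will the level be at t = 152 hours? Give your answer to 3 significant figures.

8.11 mg/L

Over Δt = 92.5 − 64 = 28.5 hours, the level fell by a factor of 32.2/20.6 ≈ 1.5631.
n = log₂(1.5631) ≈ 0.64442 half-lives, so t½ = 28.5/0.64442 ≈ 44.226 hours.
From t = 92.5 to t = 152: 20.6 × (1/2)^((152−92.5)/44.226) ≈ 8.1072 mg/L.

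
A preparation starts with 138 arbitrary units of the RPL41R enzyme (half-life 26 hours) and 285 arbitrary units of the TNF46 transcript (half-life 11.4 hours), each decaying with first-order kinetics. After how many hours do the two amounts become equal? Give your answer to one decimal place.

21.2 hours

Set 138·(1/2)^(t/26) = 285·(1/2)^(t/11.4).
Taking log₂: log₂(138/285) = t·(1/26 − 1/11.4).
log₂(0.48421) = -1.0463; 1/26 − 1/11.4 = -0.049258.
t = -1.0463 / -0.049258 ≈ 21.241 hours.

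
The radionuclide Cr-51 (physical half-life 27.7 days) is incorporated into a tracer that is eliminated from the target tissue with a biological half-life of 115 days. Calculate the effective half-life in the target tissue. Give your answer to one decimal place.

22.3 days

1/t_eff = 1/t_phys + 1/t_biol = 1/27.7 + 1/115 = 0.044797 per day.
t_eff = 27.7 × 115 / (27.7 + 115) ≈ 22.323 days.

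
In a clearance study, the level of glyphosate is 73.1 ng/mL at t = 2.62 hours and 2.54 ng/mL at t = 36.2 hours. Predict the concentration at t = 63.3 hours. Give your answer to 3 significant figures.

Over Δt = 36.2 − 2.62 = 33.58 hours, the level fell by a factor of 73.1/2.54 ≈ 28.78.
n = log₂(28.78) ≈ 4.847 half-lives, so t½ = 33.58/4.847 ≈ 6.928 hours.
From t = 36.2 to t = 63.3: 2.54 × (1/2)^((63.3−36.2)/6.928) ≈ 0.16878 ng/mL.

0.169 ng/mL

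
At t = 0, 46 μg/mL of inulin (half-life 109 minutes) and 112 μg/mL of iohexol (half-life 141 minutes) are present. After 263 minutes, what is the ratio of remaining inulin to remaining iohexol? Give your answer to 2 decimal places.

inulin: 46 × (1/2)^(263/109) = 46 × (1/2)^2.4128 ≈ 8.6381 μg/mL.
iohexol: 112 × (1/2)^(263/141) = 112 × (1/2)^1.8652 ≈ 30.741 μg/mL.
Ratio ≈ 8.6381 / 30.741 ≈ 0.28099.

0.28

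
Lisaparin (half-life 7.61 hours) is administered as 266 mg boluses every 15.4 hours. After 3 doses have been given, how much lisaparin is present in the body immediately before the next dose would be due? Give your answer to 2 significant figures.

85 mg

The 3 doses were given 46.2, 30.8, 15.4 hours ago.
Total = 266·(1/2)^(46.2/7.61) + 266·(1/2)^(30.8/7.61) + 266·(1/2)^(15.4/7.61)
      = 3.9568 + 16.089 + 65.419 ≈ 85.464 mg.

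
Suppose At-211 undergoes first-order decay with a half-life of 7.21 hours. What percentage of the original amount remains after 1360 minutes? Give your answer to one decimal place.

11.3%

1360 minutes = 22.6667 hours.
n = 22.6667/7.21 ≈ 3.1438 half-lives.
Fraction remaining = (1/2)^3.1438 ≈ 0.11314, i.e. 11.314%.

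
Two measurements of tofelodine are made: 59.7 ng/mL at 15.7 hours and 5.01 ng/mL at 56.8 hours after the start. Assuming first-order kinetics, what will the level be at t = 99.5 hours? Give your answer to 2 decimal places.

Over Δt = 56.8 − 15.7 = 41.1 hours, the level fell by a factor of 59.7/5.01 ≈ 11.916.
n = log₂(11.916) ≈ 3.5748 half-lives, so t½ = 41.1/3.5748 ≈ 11.497 hours.
From t = 56.8 to t = 99.5: 5.01 × (1/2)^((99.5−56.8)/11.497) ≈ 0.38178 ng/mL.

0.38 ng/mL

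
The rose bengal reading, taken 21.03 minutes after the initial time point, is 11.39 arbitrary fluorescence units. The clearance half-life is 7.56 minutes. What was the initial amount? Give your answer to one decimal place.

78.3 arbitrary fluorescence units

Number of half-lives elapsed: n = 21.03/7.56 ≈ 2.7817.
A₀ = A × 2^n = 11.39 × 2^2.7817 = 11.39 × 6.8768 ≈ 78.327 arbitrary fluorescence units.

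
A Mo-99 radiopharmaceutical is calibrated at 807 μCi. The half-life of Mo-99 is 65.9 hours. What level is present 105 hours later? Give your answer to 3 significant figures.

267 μCi

Number of half-lives: n = 105/65.9 ≈ 1.5933.
Remaining = 807 × (1/2)^1.5933 = 807 × 0.33141 ≈ 267.45 μCi.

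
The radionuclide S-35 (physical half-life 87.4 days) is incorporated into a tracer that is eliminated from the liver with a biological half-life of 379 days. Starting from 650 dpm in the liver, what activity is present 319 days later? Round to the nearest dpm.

1/t_eff = 1/t_phys + 1/t_biol = 1/87.4 + 1/379 = 0.01408 per day.
t_eff = 87.4 × 379 / (87.4 + 379) ≈ 71.022 days.
Remaining = 650 × (1/2)^(319/71.022) = 650 × (1/2)^4.4916 ≈ 28.894 dpm.

29 dpm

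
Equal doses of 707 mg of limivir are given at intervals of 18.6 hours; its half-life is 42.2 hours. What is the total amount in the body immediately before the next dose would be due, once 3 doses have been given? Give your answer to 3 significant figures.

1190 mg

The 3 doses were given 55.8, 37.2, 18.6 hours ago.
Total = 707·(1/2)^(55.8/42.2) + 707·(1/2)^(37.2/42.2) + 707·(1/2)^(18.6/42.2)
      = 282.73 + 383.76 + 520.88 ≈ 1187.4 mg.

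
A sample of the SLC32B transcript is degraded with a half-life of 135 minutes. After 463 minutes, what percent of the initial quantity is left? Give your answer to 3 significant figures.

n = 463/135 ≈ 3.4296 half-lives.
Fraction remaining = (1/2)^3.4296 ≈ 0.092807, i.e. 9.2807%.

9.28%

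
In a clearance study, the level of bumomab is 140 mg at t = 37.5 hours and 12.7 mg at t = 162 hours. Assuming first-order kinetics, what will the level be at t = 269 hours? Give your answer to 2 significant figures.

1.6 mg

Over Δt = 162 − 37.5 = 124.5 hours, the level fell by a factor of 140/12.7 ≈ 11.024.
n = log₂(11.024) ≈ 3.4625 half-lives, so t½ = 124.5/3.4625 ≈ 35.956 hours.
From t = 162 to t = 269: 12.7 × (1/2)^((269−162)/35.956) ≈ 1.6143 mg.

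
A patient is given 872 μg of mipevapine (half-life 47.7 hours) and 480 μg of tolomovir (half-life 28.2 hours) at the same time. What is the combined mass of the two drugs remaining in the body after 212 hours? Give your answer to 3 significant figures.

42.7 μg

mipevapine: 872 × (1/2)^(212/47.7) = 872 × (1/2)^4.4444 ≈ 40.05 μg.
tolomovir: 480 × (1/2)^(212/28.2) = 480 × (1/2)^7.5177 ≈ 2.6193 μg.
Total = 40.05 + 2.6193 ≈ 42.67 μg.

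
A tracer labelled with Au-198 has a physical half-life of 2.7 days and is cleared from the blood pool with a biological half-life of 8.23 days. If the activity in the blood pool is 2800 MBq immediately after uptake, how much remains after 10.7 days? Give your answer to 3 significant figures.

72.9 MBq

1/t_eff = 1/t_phys + 1/t_biol = 1/2.7 + 1/8.23 = 0.49188 per day.
t_eff = 2.7 × 8.23 / (2.7 + 8.23) ≈ 2.033 days.
Remaining = 2800 × (1/2)^(10.7/2.033) = 2800 × (1/2)^5.2631 ≈ 72.914 MBq.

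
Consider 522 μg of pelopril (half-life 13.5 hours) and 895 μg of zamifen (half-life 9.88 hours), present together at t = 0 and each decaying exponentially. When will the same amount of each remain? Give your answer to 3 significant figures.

Set 522·(1/2)^(t/13.5) = 895·(1/2)^(t/9.88).
Taking log₂: log₂(522/895) = t·(1/13.5 − 1/9.88).
log₂(0.58324) = -0.77784; 1/13.5 − 1/9.88 = -0.027141.
t = -0.77784 / -0.027141 ≈ 28.66 hours.

28.7 hours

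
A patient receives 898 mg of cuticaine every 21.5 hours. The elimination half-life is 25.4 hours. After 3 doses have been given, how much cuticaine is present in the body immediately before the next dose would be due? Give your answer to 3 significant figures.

932 mg

The 3 doses were given 64.5, 43, 21.5 hours ago.
Total = 898·(1/2)^(64.5/25.4) + 898·(1/2)^(43/25.4) + 898·(1/2)^(21.5/25.4)
      = 154.47 + 277.75 + 499.42 ≈ 931.65 mg.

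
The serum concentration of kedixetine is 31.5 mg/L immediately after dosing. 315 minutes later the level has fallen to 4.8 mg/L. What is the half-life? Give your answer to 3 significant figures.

116 minutes

A/A₀ = 4.8/31.5 ≈ 0.15238.
n = log₂(6.5625) ≈ 2.7142 half-lives elapsed in 315 minutes.
t½ = 315/2.7142 ≈ 116.05 minutes.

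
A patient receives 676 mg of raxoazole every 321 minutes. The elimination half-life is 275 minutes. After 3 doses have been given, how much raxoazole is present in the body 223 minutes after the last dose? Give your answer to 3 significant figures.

The 3 doses were given 865, 544, 223 minutes ago.
Total = 676·(1/2)^(865/275) + 676·(1/2)^(544/275) + 676·(1/2)^(223/275)
      = 76.396 + 171.58 + 385.34 ≈ 633.31 mg.

633 mg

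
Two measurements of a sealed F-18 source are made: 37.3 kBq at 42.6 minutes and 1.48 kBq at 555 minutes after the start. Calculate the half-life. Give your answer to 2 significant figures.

Over Δt = 555 − 42.6 = 512.4 minutes, the level fell by a factor of 37.3/1.48 ≈ 25.203.
n = log₂(25.203) ≈ 4.6555 half-lives, so t½ = 512.4/4.6555 ≈ 110.06 minutes.

110 minutes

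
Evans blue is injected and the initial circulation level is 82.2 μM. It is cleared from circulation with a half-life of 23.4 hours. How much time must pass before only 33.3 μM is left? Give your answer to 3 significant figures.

Fraction remaining = 33.3/82.2 ≈ 0.40511.
n = log₂(82.2/33.3) = ln(2.4685)/ln 2 ≈ 1.3036 half-lives.
t = n × t½ = 1.3036 × 23.4 ≈ 30.505 hours.

30.5 hours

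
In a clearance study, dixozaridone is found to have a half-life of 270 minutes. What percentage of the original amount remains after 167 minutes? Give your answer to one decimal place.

n = 167/270 ≈ 0.61852 half-lives.
Fraction remaining = (1/2)^0.61852 ≈ 0.65134, i.e. 65.134%.

65.1%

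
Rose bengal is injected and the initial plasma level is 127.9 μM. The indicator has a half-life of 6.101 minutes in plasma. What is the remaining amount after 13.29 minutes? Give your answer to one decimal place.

Number of half-lives: n = 13.29/6.101 ≈ 2.1783.
Remaining = 127.9 × (1/2)^2.1783 = 127.9 × 0.22093 ≈ 28.257 μM.

28.3 μM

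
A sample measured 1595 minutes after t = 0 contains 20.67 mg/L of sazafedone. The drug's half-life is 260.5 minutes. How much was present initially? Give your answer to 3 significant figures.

1440 mg/L

Number of half-lives elapsed: n = 1595/260.5 ≈ 6.1228.
A₀ = A × 2^n = 20.67 × 2^6.1228 = 20.67 × 69.688 ≈ 1440.5 mg/L.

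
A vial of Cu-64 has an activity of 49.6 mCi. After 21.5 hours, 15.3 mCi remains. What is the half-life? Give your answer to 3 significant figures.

A/A₀ = 15.3/49.6 ≈ 0.30847.
n = log₂(3.2418) ≈ 1.6968 half-lives elapsed in 21.5 hours.
t½ = 21.5/1.6968 ≈ 12.671 hours.

12.7 hours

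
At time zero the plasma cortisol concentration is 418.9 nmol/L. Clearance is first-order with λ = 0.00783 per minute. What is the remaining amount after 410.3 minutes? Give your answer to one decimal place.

16.9 nmol/L

t½ = ln 2 / λ = 0.69315 / 0.00783 ≈ 88.525 minutes.
Number of half-lives: n = 410.3/88.525 ≈ 4.6349.
Remaining = 418.9 × (1/2)^4.6349 = 418.9 × 0.04025 ≈ 16.861 nmol/L.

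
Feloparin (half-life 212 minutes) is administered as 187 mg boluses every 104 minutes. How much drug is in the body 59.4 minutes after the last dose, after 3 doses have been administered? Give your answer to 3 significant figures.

The 3 doses were given 267.4, 163.4, 59.4 minutes ago.
Total = 187·(1/2)^(267.4/212) + 187·(1/2)^(163.4/212) + 187·(1/2)^(59.4/212)
      = 78.009 + 109.6 + 153.99 ≈ 341.6 mg.

342 mg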